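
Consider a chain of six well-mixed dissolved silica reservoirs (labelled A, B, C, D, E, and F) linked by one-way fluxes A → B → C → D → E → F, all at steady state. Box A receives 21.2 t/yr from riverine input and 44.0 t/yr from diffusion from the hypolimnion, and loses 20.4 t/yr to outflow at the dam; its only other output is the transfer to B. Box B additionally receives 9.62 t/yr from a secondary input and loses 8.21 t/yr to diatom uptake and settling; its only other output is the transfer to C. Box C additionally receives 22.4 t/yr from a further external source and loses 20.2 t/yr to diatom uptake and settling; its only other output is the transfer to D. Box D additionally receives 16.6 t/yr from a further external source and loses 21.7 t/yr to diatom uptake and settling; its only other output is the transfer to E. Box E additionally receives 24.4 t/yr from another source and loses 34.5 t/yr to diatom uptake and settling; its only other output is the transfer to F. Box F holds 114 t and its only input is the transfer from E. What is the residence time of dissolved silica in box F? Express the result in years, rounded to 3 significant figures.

3.43 yr

Box A: F(A→B) = (21.2 + 44.0) − 20.4 = 44.800 t/yr.
Box B: F(B→C) = (44.800 + 9.62) − 8.21 = 46.210 t/yr.
Box C: F(C→D) = (46.210 + 22.4) − 20.2 = 48.410 t/yr.
Box D: F(D→E) = (48.410 + 16.6) − 21.7 = 43.310 t/yr.
Box E: F(E→F) = (43.310 + 24.4) − 34.5 = 33.210 t/yr.
Box F throughput = its input = 33.210 t/yr; τ = 114 / 33.210 = 3.433 yr.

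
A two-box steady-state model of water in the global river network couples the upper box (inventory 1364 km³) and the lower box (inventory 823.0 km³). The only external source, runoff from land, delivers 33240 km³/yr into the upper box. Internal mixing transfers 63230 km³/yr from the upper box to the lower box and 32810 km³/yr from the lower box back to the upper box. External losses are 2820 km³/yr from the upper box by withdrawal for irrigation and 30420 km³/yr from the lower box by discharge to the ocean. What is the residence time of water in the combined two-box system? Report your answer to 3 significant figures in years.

Treat the two boxes together as one reservoir: the mixing fluxes between them are internal recycling, so τ = ΣM / Σ(external losses).
M_total = 1364 + 823.0 = 2187.0 km³.
ΣF_external_out = 2820 + 30420 = 33240 km³/yr.
τ = M_total / ΣF_ext = 2187.0 / 33240 = 0.06579 yr.

0.0658 yr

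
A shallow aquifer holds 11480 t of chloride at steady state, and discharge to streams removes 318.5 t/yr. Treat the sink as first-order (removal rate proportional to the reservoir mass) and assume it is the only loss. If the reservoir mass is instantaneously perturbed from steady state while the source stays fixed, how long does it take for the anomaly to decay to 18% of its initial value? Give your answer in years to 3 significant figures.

For a linear reservoir the anomaly decays as exp(−t/τ) with τ = M/F = 11480/318.5 = 36.04 yr.
exp(−t/τ) = 0.18 ⇒ t = −τ ln(0.18) = 36.04 × 1.715 = 61.81 yr.

61.8 yr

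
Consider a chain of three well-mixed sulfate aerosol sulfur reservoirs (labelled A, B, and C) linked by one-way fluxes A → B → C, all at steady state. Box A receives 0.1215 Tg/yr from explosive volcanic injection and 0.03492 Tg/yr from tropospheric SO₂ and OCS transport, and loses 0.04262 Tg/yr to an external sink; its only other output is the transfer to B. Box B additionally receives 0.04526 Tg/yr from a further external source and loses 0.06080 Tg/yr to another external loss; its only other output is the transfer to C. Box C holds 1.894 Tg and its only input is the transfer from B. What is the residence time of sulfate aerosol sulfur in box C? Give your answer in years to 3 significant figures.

19.3 yr

Box A: F(A→B) = (0.1215 + 0.03492) − 0.04262 = 0.11380 Tg/yr.
Box B: F(B→C) = (0.11380 + 0.04526) − 0.06080 = 0.098260 Tg/yr.
Box C throughput = its input = 0.098260 Tg/yr; τ = 1.894 / 0.098260 = 19.28 yr.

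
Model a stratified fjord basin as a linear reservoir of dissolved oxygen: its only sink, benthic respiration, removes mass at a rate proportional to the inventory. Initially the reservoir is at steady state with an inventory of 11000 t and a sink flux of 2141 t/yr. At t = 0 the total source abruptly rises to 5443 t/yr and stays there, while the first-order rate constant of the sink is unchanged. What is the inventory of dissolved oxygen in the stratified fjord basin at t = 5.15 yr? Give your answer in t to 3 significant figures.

21700 t

τ = M₀/F₀ = 11000/2141 = 5.138 yr; rate constant k = 1/τ.
New steady state M_∞ = F₁/k = F₁·τ = 5443 × 5.138 = 27965 t.
M(t) = M_∞ + (M₀ − M_∞)·e^(−t/τ); t/τ = 5.15/5.138 = 1.002, so e^(−t/τ) = 0.3670.
M(t) = 27965 − 16960 × 0.3670 = 21739 t.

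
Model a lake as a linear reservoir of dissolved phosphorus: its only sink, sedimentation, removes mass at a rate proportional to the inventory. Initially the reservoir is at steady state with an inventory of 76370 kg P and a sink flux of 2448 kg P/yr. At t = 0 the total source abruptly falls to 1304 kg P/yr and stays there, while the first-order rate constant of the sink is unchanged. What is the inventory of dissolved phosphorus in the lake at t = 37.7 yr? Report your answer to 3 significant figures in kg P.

51300 kg P

The sink rate constant is k = F₀/M₀ = 2448/76370 = 0.03205 yr⁻¹.
Solving dM/dt = F₁ − kM with M(0) = M₀ gives M(t) = F₁/k + (M₀ − F₁/k)·e^(−kt).
F₁/k = 1304/0.03205 = 40681 kg P; kt = 0.03205 × 37.7 = 1.208, e^(−kt) = 0.2987.
M(37.7) = 40681 + (76370 − 40681) × 0.2987 = 40681 + 10660 = 51340 kg P.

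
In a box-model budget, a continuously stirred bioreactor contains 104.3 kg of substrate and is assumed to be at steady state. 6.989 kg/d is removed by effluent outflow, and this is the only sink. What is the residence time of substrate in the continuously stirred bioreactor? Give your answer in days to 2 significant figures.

15 d

τ = M / F = 104.3 / 6.989 = 14.92 d.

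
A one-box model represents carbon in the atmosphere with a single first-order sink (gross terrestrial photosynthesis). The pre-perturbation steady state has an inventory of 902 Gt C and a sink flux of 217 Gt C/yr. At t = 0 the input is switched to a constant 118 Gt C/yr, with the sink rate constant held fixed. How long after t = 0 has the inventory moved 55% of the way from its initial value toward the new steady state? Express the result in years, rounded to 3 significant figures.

τ = M₀/F₀ = 902/217 = 4.157 yr.
The remaining gap fraction is e^(−t/τ); 55% covered ⇒ e^(−t/τ) = 0.450.
t = −τ ln(0.450) = 4.157 × 0.7985 = 3.319 yr.

3.32 yr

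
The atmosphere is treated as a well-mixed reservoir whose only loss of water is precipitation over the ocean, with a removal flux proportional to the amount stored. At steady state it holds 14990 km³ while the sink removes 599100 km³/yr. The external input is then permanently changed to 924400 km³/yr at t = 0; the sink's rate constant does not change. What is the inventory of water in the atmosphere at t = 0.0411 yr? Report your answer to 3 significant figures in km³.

21600 km³

Residence time τ = M₀/F₀ = 0.02502 yr. The eventual steady state is M_∞ = M₀·(F₁/F₀) = 14990 × 924400/599100 = 23129 km³.
The anomaly ΔM(t) = M(t) − M_∞ decays as ΔM₀·e^(−t/τ) with ΔM₀ = 14990 − 23129 = −8139 km³.
At t = 0.0411 yr, e^(−t/τ) = e^(−1.643) = 0.1935, so ΔM = −1575 km³ and M = 23129 − 1575 = 21555 km³.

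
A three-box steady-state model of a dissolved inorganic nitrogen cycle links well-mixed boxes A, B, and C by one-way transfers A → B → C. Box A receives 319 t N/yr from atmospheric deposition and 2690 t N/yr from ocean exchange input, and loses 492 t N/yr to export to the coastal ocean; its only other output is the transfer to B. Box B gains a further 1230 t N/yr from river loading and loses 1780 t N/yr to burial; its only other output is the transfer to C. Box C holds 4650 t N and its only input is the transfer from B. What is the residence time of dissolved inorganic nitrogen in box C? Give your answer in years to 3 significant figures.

Box A: F(A→B) = (319 + 2690) − 492 = 2517.0 t N/yr.
Box B: F(B→C) = (2517.0 + 1230) − 1780 = 1967.0 t N/yr.
Box C throughput = its input = 1967.0 t N/yr; τ = 4650 / 1967.0 = 2.364 yr.

2.36 yr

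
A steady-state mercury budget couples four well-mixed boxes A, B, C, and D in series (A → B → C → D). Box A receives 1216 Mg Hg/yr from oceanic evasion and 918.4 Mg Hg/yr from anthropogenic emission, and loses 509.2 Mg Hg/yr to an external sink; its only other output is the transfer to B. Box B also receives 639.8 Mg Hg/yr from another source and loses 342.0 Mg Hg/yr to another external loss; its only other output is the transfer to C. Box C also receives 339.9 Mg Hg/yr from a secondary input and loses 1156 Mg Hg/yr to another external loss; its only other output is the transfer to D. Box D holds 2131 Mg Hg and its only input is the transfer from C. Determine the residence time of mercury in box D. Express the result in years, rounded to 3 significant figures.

1.93 yr

Box A: F(A→B) = (1216 + 918.4) − 509.2 = 1625.2 Mg Hg/yr.
Box B: F(B→C) = (1625.2 + 639.8) − 342.0 = 1923.0 Mg Hg/yr.
Box C: F(C→D) = (1923.0 + 339.9) − 1156 = 1106.9 Mg Hg/yr.
Box D throughput = its input = 1106.9 Mg Hg/yr; τ = 2131 / 1106.9 = 1.925 yr.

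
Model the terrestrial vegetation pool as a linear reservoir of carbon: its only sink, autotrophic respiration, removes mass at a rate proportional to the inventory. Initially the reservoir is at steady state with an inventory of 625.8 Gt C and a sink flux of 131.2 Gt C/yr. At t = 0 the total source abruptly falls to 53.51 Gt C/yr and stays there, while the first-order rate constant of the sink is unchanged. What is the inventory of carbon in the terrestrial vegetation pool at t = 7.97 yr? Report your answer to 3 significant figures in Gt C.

The sink rate constant is k = F₀/M₀ = 131.2/625.8 = 0.2097 yr⁻¹.
Solving dM/dt = F₁ − kM with M(0) = M₀ gives M(t) = F₁/k + (M₀ − F₁/k)·e^(−kt).
F₁/k = 53.51/0.2097 = 255.23 Gt C; kt = 0.2097 × 7.97 = 1.671, e^(−kt) = 0.1881.
M(7.97) = 255.23 + (625.8 − 255.23) × 0.1881 = 255.23 + 69.69 = 324.93 Gt C.

325 Gt C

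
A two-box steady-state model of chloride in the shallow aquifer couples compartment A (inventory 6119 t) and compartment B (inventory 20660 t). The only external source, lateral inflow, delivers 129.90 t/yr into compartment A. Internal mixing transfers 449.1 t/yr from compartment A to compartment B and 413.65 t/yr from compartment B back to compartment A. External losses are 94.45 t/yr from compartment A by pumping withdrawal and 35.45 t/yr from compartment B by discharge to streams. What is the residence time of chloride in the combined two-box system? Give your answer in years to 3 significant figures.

Treat the two boxes together as one reservoir: the mixing fluxes between them are internal recycling, so τ = ΣM / Σ(external losses).
M_total = 6119 + 20660 = 26779 t.
ΣF_external_out = 94.45 + 35.45 = 129.90 t/yr.
τ = M_total / ΣF_ext = 26779 / 129.90 = 206.2 yr.

206 yr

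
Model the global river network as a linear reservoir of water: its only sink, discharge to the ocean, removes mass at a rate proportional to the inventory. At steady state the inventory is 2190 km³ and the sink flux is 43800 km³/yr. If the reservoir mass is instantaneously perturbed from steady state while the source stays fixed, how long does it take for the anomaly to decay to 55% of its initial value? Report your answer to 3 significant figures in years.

For a linear reservoir the anomaly decays as exp(−t/τ) with τ = M/F = 2190/43800 = 0.05000 yr.
exp(−t/τ) = 0.55 ⇒ t = −τ ln(0.55) = 0.05000 × 0.5978 = 0.02989 yr.

0.0299 yr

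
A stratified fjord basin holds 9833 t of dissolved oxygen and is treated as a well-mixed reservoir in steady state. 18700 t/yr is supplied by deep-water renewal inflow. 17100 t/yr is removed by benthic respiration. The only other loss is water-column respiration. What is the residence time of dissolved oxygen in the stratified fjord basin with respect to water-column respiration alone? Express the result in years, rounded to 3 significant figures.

6.15 yr

At steady state ΣF_in = ΣF_out.
ΣF_in = 18700 t/yr.
Water-column respiration flux = ΣF_in − (17100) = 18700 − 17100 = 1600 t/yr.
τ = M / F = 9833 / 1600 = 6.146 yr.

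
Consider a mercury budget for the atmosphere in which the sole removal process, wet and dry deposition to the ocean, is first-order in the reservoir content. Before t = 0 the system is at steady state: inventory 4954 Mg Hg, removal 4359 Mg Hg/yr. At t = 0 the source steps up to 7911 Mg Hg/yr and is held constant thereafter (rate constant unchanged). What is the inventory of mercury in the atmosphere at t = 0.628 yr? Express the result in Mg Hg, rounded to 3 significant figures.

The sink rate constant is k = F₀/M₀ = 4359/4954 = 0.8799 yr⁻¹.
Solving dM/dt = F₁ − kM with M(0) = M₀ gives M(t) = F₁/k + (M₀ − F₁/k)·e^(−kt).
F₁/k = 7911/0.8799 = 8990.8 Mg Hg; kt = 0.8799 × 0.628 = 0.5526, e^(−kt) = 0.5755.
M(0.628) = 8990.8 + (4954 − 8990.8) × 0.5755 = 8990.8 − 2323 = 6667.8 Mg Hg.

6670 Mg Hg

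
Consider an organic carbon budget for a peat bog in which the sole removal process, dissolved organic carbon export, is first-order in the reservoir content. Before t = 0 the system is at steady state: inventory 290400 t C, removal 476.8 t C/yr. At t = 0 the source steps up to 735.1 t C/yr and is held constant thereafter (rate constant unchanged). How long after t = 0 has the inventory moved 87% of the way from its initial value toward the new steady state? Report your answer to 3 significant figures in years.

τ = M₀/F₀ = 290400/476.8 = 609.1 yr.
The remaining gap fraction is e^(−t/τ); 87% covered ⇒ e^(−t/τ) = 0.130.
t = −τ ln(0.130) = 609.1 × 2.040 = 1243 yr.

1240 yr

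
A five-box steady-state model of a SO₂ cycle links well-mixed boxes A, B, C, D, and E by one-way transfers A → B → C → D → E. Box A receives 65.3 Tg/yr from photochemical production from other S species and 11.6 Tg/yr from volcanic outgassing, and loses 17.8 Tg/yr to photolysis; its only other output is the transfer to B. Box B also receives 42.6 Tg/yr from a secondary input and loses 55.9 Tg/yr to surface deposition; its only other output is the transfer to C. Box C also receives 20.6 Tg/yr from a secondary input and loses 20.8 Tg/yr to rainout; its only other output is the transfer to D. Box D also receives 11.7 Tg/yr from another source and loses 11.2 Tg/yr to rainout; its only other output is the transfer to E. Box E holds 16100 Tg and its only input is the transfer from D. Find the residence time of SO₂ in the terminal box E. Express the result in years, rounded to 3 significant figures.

Box A: F(A→B) = (65.3 + 11.6) − 17.8 = 59.100 Tg/yr.
Box B: F(B→C) = (59.100 + 42.6) − 55.9 = 45.800 Tg/yr.
Box C: F(C→D) = (45.800 + 20.6) − 20.8 = 45.600 Tg/yr.
Box D: F(D→E) = (45.600 + 11.7) − 11.2 = 46.100 Tg/yr.
Box E throughput = its input = 46.100 Tg/yr; τ = 16100 / 46.100 = 349.2 yr.

349 yr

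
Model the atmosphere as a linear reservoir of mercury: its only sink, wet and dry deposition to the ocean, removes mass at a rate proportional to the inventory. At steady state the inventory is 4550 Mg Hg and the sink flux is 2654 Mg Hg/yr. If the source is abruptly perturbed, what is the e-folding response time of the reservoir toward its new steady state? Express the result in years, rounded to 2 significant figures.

1.7 yr

For a linear reservoir the response time equals the residence time τ = M/F.
τ = 4550 / 2654 = 1.714 yr.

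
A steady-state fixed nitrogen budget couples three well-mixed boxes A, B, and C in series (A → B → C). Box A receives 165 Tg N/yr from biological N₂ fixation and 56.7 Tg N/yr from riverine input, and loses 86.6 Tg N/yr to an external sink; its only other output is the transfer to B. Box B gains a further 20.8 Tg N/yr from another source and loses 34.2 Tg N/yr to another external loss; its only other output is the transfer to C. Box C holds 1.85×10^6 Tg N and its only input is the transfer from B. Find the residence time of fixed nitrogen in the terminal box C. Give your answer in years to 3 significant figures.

Box A: F(A→B) = (165 + 56.7) − 86.6 = 135.10 Tg N/yr.
Box B: F(B→C) = (135.10 + 20.8) − 34.2 = 121.70 Tg N/yr.
Box C throughput = its input = 121.70 Tg N/yr; τ = 1.85×10^6 / 121.70 = 15200 yr.

15200 yr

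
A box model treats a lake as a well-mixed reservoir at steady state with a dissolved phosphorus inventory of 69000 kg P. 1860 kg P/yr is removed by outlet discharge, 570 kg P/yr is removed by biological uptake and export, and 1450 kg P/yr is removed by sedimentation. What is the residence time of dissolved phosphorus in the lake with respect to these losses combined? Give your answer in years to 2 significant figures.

18 yr

Total removal = 1860 + 570.0 + 1450 = 3880.0 kg P/yr.
τ = M / ΣF_out = 69000 / 3880.0 = 17.78 yr.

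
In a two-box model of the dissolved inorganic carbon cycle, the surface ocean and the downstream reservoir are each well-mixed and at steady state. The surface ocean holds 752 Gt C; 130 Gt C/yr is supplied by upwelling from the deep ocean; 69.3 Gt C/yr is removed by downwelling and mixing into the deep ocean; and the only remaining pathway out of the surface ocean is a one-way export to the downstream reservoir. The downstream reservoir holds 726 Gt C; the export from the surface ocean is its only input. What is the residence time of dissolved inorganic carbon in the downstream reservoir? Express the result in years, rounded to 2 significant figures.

Balance the surface ocean: ΣF_in = 130.00 Gt C/yr.
Export to the downstream reservoir = ΣF_in − (69.3) = 60.700 Gt C/yr.
At steady state the output of the downstream reservoir equals its input, 60.700 Gt C/yr.
τ = M / F = 726 / 60.700 = 11.96 yr.

12 yr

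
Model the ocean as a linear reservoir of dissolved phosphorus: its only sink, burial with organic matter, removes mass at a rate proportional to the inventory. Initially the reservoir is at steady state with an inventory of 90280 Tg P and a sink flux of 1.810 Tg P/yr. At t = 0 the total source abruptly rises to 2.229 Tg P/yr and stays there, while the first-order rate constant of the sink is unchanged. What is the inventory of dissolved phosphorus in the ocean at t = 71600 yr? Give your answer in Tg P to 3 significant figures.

106000 Tg P

τ = M₀/F₀ = 90280/1.810 = 49880 yr; rate constant k = 1/τ.
New steady state M_∞ = F₁/k = F₁·τ = 2.229 × 49880 = 111180 Tg P.
M(t) = M_∞ + (M₀ − M_∞)·e^(−t/τ); t/τ = 71600/49880 = 1.435, so e^(−t/τ) = 0.2380.
M(t) = 111180 − 20900 × 0.2380 = 106210 Tg P.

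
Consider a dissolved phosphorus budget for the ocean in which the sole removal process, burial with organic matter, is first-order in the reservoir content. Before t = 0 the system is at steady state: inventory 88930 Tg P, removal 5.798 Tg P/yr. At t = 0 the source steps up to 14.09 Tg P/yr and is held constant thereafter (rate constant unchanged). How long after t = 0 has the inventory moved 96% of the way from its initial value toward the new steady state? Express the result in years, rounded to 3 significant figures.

τ = M₀/F₀ = 88930/5.798 = 15340 yr.
The remaining gap fraction is e^(−t/τ); 96% covered ⇒ e^(−t/τ) = 0.0400.
t = −τ ln(0.0400) = 15340 × 3.219 = 49370 yr.

49400 yr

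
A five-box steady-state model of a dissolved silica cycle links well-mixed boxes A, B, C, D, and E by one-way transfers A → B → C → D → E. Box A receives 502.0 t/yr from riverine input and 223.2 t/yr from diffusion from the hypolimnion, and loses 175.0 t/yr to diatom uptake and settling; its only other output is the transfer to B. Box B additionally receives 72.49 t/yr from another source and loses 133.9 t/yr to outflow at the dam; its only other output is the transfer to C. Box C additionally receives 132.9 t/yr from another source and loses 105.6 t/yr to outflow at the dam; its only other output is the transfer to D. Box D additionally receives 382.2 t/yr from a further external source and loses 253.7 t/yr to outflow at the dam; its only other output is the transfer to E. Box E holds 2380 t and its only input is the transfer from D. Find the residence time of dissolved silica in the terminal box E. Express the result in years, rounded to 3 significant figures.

3.69 yr

Box A: F(A→B) = (502.0 + 223.2) − 175.0 = 550.20 t/yr.
Box B: F(B→C) = (550.20 + 72.49) − 133.9 = 488.79 t/yr.
Box C: F(C→D) = (488.79 + 132.9) − 105.6 = 516.09 t/yr.
Box D: F(D→E) = (516.09 + 382.2) − 253.7 = 644.59 t/yr.
Box E throughput = its input = 644.59 t/yr; τ = 2380 / 644.59 = 3.692 yr.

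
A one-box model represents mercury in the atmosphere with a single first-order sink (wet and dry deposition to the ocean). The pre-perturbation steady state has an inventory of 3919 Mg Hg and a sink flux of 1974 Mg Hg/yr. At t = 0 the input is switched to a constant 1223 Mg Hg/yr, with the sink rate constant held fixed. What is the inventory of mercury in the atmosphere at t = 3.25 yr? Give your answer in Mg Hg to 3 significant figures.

2720 Mg Hg

The sink rate constant is k = F₀/M₀ = 1974/3919 = 0.5037 yr⁻¹.
Solving dM/dt = F₁ − kM with M(0) = M₀ gives M(t) = F₁/k + (M₀ − F₁/k)·e^(−kt).
F₁/k = 1223/0.5037 = 2428.0 Mg Hg; kt = 0.5037 × 3.25 = 1.637, e^(−kt) = 0.1946.
M(3.25) = 2428.0 + (3919 − 2428.0) × 0.1946 = 2428.0 + 290.1 = 2718.1 Mg Hg.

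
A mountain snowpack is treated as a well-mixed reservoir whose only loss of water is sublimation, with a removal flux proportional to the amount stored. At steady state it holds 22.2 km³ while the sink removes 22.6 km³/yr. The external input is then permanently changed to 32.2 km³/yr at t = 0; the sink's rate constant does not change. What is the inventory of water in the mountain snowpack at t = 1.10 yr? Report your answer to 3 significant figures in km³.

28.6 km³

Residence time τ = M₀/F₀ = 0.9823 yr. The eventual steady state is M_∞ = M₀·(F₁/F₀) = 22.2 × 32.2/22.6 = 31.630 km³.
The anomaly ΔM(t) = M(t) − M_∞ decays as ΔM₀·e^(−t/τ) with ΔM₀ = 22.2 − 31.630 = −9.430 km³.
At t = 1.10 yr, e^(−t/τ) = e^(−1.120) = 0.3263, so ΔM = −3.077 km³ and M = 31.630 − 3.077 = 28.553 km³.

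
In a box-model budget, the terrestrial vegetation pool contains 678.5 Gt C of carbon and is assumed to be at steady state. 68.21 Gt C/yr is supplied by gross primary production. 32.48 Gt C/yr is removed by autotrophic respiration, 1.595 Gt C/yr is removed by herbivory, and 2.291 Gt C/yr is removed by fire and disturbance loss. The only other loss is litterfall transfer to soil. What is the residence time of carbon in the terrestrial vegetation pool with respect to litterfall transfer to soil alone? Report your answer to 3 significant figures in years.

At steady state ΣF_in = ΣF_out.
ΣF_in = 68.210 Gt C/yr.
Litterfall transfer to soil flux = ΣF_in − (32.48 + 1.595 + 2.291) = 68.210 − 36.37 = 31.84 Gt C/yr.
τ = M / F = 678.5 / 31.84 = 21.31 yr.

21.3 yr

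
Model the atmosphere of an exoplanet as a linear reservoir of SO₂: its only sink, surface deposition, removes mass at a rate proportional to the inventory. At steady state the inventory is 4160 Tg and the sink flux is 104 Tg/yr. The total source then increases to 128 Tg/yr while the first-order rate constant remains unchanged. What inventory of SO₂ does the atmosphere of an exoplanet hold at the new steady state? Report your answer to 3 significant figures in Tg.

Rate constant k = F/M = 104 / 4160 = 0.02500 yr⁻¹.
At the new steady state, source = k·M_new ⇒ M_new = 128 / 0.02500 = 5120 Tg.
(Equivalently M_new = M × F_new/F_old = 4160 × 128/104.)

5120 Tg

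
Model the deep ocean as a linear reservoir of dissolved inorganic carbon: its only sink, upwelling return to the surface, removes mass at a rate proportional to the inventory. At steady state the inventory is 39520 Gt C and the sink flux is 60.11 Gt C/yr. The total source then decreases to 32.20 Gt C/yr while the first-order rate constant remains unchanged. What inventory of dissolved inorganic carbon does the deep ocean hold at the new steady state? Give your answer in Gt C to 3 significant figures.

21200 Gt C

Rate constant k = F/M = 60.11 / 39520 = 0.001521 yr⁻¹.
At the new steady state, source = k·M_new ⇒ M_new = 32.20 / 0.001521 = 21170 Gt C.
(Equivalently M_new = M × F_new/F_old = 39520 × 32.20/60.11.)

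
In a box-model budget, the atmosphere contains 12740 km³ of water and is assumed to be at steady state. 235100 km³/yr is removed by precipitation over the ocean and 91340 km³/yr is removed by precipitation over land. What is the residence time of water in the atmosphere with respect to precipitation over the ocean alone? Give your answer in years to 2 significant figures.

0.054 yr

Residence time with respect to a single sink: τ = M / F_sink.
τ = 12740 / 235100 = 0.05419 yr.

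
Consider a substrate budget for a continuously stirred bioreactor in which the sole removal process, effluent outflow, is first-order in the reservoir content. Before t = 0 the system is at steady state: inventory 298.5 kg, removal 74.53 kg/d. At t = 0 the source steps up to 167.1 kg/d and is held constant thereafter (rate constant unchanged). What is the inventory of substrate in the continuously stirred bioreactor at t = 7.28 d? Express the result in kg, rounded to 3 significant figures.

Residence time τ = M₀/F₀ = 4.005 d. The eventual steady state is M_∞ = M₀·(F₁/F₀) = 298.5 × 167.1/74.53 = 669.25 kg.
The anomaly ΔM(t) = M(t) − M_∞ decays as ΔM₀·e^(−t/τ) with ΔM₀ = 298.5 − 669.25 = −370.8 kg.
At t = 7.28 d, e^(−t/τ) = e^(−1.818) = 0.1624, so ΔM = −60.21 kg and M = 669.25 − 60.21 = 609.04 kg.

609 kg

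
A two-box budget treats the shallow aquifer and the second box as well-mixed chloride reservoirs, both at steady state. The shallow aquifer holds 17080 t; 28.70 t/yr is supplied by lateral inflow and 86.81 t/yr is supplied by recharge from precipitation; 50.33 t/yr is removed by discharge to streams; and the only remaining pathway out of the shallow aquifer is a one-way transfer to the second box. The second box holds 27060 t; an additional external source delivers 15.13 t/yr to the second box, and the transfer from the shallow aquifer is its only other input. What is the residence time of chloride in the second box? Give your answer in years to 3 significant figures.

337 yr

Balance the shallow aquifer: ΣF_in = 28.70 + 86.81 = 115.51 t/yr.
Transfer to the second box = ΣF_in − (50.33) = 65.180 t/yr.
Total input to the second box = 65.180 + 15.13 = 80.310 t/yr; at steady state this equals its total output.
τ = M / F = 27060 / 80.310 = 336.9 yr.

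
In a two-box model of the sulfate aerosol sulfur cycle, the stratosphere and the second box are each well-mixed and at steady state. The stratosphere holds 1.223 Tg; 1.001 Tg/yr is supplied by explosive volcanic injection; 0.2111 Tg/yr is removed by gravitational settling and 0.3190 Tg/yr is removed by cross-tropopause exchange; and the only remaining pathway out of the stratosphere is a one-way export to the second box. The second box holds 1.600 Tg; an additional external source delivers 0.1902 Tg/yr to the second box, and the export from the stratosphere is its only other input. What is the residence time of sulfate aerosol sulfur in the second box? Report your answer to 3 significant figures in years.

2.42 yr

Balance the stratosphere: ΣF_in = 1.0010 Tg/yr.
Export to the second box = ΣF_in − (0.2111 + 0.3190) = 0.47090 Tg/yr.
Total input to the second box = 0.47090 + 0.1902 = 0.66110 Tg/yr; at steady state this equals its total output.
τ = M / F = 1.600 / 0.66110 = 2.420 yr.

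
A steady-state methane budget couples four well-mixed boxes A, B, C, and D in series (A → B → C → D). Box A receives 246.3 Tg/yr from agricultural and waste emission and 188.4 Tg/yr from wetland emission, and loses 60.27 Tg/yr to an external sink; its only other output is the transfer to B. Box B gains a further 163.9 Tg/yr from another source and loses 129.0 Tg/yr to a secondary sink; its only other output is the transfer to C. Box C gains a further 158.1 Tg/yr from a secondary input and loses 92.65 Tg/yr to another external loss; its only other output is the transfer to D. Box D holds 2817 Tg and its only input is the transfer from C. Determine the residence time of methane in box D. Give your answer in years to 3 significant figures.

5.93 yr

Box A: F(A→B) = (246.3 + 188.4) − 60.27 = 374.43 Tg/yr.
Box B: F(B→C) = (374.43 + 163.9) − 129.0 = 409.33 Tg/yr.
Box C: F(C→D) = (409.33 + 158.1) − 92.65 = 474.78 Tg/yr.
Box D throughput = its input = 474.78 Tg/yr; τ = 2817 / 474.78 = 5.933 yr.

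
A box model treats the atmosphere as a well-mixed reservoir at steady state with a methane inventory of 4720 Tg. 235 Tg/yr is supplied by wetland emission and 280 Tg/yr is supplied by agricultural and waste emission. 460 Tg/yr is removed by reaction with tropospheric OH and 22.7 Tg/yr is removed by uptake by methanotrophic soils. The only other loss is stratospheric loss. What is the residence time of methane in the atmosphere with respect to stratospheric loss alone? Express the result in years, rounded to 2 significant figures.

150 yr

At steady state ΣF_in = ΣF_out.
ΣF_in = 235 + 280 = 515.00 Tg/yr.
Stratospheric loss flux = ΣF_in − (460 + 22.7) = 515.00 − 482.7 = 32.30 Tg/yr.
τ = M / F = 4720 / 32.30 = 146.1 yr.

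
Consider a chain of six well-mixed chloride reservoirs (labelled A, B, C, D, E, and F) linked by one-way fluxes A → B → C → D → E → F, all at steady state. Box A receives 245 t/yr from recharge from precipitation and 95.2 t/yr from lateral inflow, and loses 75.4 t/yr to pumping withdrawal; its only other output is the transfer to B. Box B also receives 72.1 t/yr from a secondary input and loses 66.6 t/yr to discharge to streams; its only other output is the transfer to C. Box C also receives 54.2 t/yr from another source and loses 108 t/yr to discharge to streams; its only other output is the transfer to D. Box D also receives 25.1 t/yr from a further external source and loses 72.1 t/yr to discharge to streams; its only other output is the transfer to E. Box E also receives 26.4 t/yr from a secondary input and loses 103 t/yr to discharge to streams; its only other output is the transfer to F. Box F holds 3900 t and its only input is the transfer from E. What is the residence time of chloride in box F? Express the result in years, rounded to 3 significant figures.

42.0 yr

Box A: F(A→B) = (245 + 95.2) − 75.4 = 264.80 t/yr.
Box B: F(B→C) = (264.80 + 72.1) − 66.6 = 270.30 t/yr.
Box C: F(C→D) = (270.30 + 54.2) − 108 = 216.50 t/yr.
Box D: F(D→E) = (216.50 + 25.1) − 72.1 = 169.50 t/yr.
Box E: F(E→F) = (169.50 + 26.4) − 103 = 92.900 t/yr.
Box F throughput = its input = 92.900 t/yr; τ = 3900 / 92.900 = 41.98 yr.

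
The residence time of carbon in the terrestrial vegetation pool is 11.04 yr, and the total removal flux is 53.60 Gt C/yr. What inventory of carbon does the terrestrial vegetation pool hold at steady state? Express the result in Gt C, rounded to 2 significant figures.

590 Gt C

τ = M/F ⇒ M = τ × F = 11.04 × 53.60 = 591.7 Gt C.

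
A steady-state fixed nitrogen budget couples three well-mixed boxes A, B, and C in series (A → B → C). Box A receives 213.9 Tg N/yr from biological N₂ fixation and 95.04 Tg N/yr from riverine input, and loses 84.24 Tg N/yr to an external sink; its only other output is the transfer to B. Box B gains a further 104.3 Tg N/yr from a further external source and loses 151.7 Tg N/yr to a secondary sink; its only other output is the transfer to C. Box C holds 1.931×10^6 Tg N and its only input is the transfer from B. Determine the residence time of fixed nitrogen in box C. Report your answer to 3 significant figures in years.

Box A: F(A→B) = (213.9 + 95.04) − 84.24 = 224.70 Tg N/yr.
Box B: F(B→C) = (224.70 + 104.3) − 151.7 = 177.30 Tg N/yr.
Box C throughput = its input = 177.30 Tg N/yr; τ = 1.931×10^6 / 177.30 = 10890 yr.

10900 yr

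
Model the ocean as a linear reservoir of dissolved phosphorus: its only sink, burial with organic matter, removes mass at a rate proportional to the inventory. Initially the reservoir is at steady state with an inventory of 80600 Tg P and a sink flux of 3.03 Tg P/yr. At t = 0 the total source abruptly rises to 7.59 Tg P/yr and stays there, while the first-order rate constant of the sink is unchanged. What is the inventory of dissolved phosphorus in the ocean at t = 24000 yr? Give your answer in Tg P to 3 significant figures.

τ = M₀/F₀ = 80600/3.03 = 26600 yr; rate constant k = 1/τ.
New steady state M_∞ = F₁/k = F₁·τ = 7.59 × 26600 = 201900 Tg P.
M(t) = M_∞ + (M₀ − M_∞)·e^(−t/τ); t/τ = 24000/26600 = 0.9022, so e^(−t/τ) = 0.4057.
M(t) = 201900 − 121300 × 0.4057 = 152690 Tg P.

153000 Tg P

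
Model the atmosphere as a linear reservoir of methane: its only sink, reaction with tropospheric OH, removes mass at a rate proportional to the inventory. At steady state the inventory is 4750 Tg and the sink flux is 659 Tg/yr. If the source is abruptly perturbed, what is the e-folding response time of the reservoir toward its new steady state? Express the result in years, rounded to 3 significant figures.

For a linear reservoir the response time equals the residence time τ = M/F.
τ = 4750 / 659 = 7.208 yr.

7.21 yr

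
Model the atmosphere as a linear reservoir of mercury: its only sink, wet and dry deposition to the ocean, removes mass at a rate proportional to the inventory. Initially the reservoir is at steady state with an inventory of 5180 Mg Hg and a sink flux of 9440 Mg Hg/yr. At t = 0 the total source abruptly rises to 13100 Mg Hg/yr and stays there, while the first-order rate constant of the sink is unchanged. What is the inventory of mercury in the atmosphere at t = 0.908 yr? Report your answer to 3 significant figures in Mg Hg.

Residence time τ = M₀/F₀ = 0.5487 yr. The eventual steady state is M_∞ = M₀·(F₁/F₀) = 5180 × 13100/9440 = 7188.3 Mg Hg.
The anomaly ΔM(t) = M(t) − M_∞ decays as ΔM₀·e^(−t/τ) with ΔM₀ = 5180 − 7188.3 = −2008 Mg Hg.
At t = 0.908 yr, e^(−t/τ) = e^(−1.655) = 0.1911, so ΔM = −383.9 Mg Hg and M = 7188.3 − 383.9 = 6804.5 Mg Hg.

6800 Mg Hg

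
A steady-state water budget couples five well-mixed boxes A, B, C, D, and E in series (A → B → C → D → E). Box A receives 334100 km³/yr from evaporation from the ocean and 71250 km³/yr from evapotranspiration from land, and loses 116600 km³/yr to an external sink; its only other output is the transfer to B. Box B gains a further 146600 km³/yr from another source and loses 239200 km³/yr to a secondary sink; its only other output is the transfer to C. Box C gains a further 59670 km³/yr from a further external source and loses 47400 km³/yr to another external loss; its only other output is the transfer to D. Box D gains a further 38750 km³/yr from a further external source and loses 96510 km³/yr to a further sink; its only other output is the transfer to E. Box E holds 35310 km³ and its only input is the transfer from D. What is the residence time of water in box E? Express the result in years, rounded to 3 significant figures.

0.234 yr

Box A: F(A→B) = (334100 + 71250) − 116600 = 288750 km³/yr.
Box B: F(B→C) = (288750 + 146600) − 239200 = 196150 km³/yr.
Box C: F(C→D) = (196150 + 59670) − 47400 = 208420 km³/yr.
Box D: F(D→E) = (208420 + 38750) − 96510 = 150660 km³/yr.
Box E throughput = its input = 150660 km³/yr; τ = 35310 / 150660 = 0.2344 yr.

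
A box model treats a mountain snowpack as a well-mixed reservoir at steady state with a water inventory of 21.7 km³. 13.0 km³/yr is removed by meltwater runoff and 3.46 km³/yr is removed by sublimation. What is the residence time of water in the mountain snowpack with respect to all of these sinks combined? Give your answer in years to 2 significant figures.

Total removal flux = 13.0 + 3.46 = 16.460 km³/yr.
τ = M / ΣF_out = 21.7 / 16.460 = 1.318 yr.

1.3 yr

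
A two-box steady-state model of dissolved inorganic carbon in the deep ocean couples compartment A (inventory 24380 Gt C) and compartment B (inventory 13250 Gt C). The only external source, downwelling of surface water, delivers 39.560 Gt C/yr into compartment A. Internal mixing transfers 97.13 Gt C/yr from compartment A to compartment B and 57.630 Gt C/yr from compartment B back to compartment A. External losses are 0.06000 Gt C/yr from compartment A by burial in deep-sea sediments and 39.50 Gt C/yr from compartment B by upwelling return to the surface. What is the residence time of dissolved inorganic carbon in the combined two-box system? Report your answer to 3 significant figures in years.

For the system as a whole, the A↔B exchange is internal and contributes nothing to the throughput; only the external sinks remove mass.
M_total = 24380 + 13250 = 37630 Gt C.
ΣF_external_out = 0.06000 + 39.50 = 39.560 Gt C/yr.
τ = M_total / ΣF_ext = 37630 / 39.560 = 951.2 yr.

951 yr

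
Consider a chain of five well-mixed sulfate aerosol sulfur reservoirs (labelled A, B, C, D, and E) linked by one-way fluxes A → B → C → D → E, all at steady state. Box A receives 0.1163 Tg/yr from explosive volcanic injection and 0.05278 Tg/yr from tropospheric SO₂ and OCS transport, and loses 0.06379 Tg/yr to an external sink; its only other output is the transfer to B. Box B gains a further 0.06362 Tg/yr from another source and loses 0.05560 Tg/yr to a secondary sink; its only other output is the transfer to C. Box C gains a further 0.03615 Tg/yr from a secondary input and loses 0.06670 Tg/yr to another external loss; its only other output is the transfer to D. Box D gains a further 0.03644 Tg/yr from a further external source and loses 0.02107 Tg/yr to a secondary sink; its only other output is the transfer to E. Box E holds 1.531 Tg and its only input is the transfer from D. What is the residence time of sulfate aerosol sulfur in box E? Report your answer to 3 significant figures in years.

15.6 yr

Box A: F(A→B) = (0.1163 + 0.05278) − 0.06379 = 0.10529 Tg/yr.
Box B: F(B→C) = (0.10529 + 0.06362) − 0.05560 = 0.11331 Tg/yr.
Box C: F(C→D) = (0.11331 + 0.03615) − 0.06670 = 0.082760 Tg/yr.
Box D: F(D→E) = (0.082760 + 0.03644) − 0.02107 = 0.098130 Tg/yr.
Box E throughput = its input = 0.098130 Tg/yr; τ = 1.531 / 0.098130 = 15.60 yr.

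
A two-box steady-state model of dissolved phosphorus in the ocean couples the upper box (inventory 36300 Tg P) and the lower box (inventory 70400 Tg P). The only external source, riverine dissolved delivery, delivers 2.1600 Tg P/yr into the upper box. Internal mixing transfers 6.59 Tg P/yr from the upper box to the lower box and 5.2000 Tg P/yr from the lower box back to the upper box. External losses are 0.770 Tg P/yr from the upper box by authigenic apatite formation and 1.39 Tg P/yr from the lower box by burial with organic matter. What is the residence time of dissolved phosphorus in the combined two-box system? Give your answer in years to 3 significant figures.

49400 yr

Treat the two boxes together as one reservoir: the mixing fluxes between them are internal recycling, so τ = ΣM / Σ(external losses).
M_total = 36300 + 70400 = 106700 Tg P.
ΣF_external_out = 0.770 + 1.39 = 2.1600 Tg P/yr.
τ = M_total / ΣF_ext = 106700 / 2.1600 = 49400 yr.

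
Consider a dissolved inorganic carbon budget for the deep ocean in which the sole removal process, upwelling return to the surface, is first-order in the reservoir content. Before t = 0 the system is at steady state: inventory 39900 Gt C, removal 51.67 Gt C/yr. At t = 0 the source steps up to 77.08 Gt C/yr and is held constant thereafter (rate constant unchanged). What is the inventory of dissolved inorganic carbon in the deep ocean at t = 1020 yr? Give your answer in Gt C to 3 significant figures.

54300 Gt C

τ = M₀/F₀ = 39900/51.67 = 772.2 yr; rate constant k = 1/τ.
New steady state M_∞ = F₁/k = F₁·τ = 77.08 × 772.2 = 59522 Gt C.
M(t) = M_∞ + (M₀ − M_∞)·e^(−t/τ); t/τ = 1020/772.2 = 1.321, so e^(−t/τ) = 0.2669.
M(t) = 59522 − 19620 × 0.2669 = 54285 Gt C.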